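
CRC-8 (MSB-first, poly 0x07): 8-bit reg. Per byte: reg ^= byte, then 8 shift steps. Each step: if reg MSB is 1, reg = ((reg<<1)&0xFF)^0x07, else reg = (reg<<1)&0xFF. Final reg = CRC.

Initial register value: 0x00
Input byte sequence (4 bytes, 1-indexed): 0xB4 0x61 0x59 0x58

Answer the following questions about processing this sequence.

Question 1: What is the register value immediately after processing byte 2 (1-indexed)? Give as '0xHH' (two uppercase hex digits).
After byte 1 (0xB4): reg=0x05
After byte 2 (0x61): reg=0x3B

Answer: 0x3B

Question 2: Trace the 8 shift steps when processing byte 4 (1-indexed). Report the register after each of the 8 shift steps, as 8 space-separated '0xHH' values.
Answer: 0xE2 0xC3 0x81 0x05 0x0A 0x14 0x28 0x50

Derivation:
After byte 1 (0xB4): reg=0x05
After byte 2 (0x61): reg=0x3B
After byte 3 (0x59): reg=0x29
Register before byte 4: 0x29
After XOR with byte 0x58: 0x71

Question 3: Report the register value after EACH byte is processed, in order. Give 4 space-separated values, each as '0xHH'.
0x05 0x3B 0x29 0x50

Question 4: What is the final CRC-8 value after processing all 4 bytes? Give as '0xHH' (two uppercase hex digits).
After byte 1 (0xB4): reg=0x05
After byte 2 (0x61): reg=0x3B
After byte 3 (0x59): reg=0x29
After byte 4 (0x58): reg=0x50

Answer: 0x50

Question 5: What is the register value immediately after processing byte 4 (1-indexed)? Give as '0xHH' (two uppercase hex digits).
Answer: 0x50

Derivation:
After byte 1 (0xB4): reg=0x05
After byte 2 (0x61): reg=0x3B
After byte 3 (0x59): reg=0x29
After byte 4 (0x58): reg=0x50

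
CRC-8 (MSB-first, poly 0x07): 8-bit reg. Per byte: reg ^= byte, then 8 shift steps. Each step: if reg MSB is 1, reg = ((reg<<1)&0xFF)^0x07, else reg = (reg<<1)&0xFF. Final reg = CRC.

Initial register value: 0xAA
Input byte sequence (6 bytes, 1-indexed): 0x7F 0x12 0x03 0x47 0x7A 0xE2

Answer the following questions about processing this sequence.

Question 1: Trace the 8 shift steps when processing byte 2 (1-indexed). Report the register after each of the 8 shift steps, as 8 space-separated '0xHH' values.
Answer: 0x6E 0xDC 0xBF 0x79 0xF2 0xE3 0xC1 0x85

Derivation:
After byte 1 (0x7F): reg=0x25
Register before byte 2: 0x25
After XOR with byte 0x12: 0x37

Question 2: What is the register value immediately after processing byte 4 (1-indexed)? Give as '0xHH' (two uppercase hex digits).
After byte 1 (0x7F): reg=0x25
After byte 2 (0x12): reg=0x85
After byte 3 (0x03): reg=0x9B
After byte 4 (0x47): reg=0x1A

Answer: 0x1A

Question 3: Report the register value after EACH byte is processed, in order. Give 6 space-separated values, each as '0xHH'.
0x25 0x85 0x9B 0x1A 0x27 0x55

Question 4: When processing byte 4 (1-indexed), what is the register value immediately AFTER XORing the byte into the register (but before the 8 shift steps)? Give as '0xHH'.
Register before byte 4: 0x9B
Byte 4: 0x47
0x9B XOR 0x47 = 0xDC

Answer: 0xDC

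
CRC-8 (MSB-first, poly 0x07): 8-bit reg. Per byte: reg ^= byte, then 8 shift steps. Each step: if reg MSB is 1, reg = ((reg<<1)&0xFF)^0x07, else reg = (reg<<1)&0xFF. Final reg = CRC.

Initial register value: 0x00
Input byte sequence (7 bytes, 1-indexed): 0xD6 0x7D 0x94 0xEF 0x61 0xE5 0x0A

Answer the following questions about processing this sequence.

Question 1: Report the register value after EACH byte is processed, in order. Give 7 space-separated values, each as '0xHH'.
0x2C 0xB0 0xFC 0x79 0x48 0x4A 0xC7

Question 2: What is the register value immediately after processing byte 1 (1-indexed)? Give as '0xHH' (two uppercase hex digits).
After byte 1 (0xD6): reg=0x2C

Answer: 0x2C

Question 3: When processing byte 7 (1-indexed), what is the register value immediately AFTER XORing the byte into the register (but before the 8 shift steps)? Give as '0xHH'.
Answer: 0x40

Derivation:
Register before byte 7: 0x4A
Byte 7: 0x0A
0x4A XOR 0x0A = 0x40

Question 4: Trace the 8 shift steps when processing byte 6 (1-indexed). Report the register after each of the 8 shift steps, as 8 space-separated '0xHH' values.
Answer: 0x5D 0xBA 0x73 0xE6 0xCB 0x91 0x25 0x4A

Derivation:
After byte 1 (0xD6): reg=0x2C
After byte 2 (0x7D): reg=0xB0
After byte 3 (0x94): reg=0xFC
After byte 4 (0xEF): reg=0x79
After byte 5 (0x61): reg=0x48
Register before byte 6: 0x48
After XOR with byte 0xE5: 0xAD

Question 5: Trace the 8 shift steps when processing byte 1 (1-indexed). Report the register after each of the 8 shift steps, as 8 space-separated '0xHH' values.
Answer: 0xAB 0x51 0xA2 0x43 0x86 0x0B 0x16 0x2C

Derivation:
Register before byte 1: 0x00
After XOR with byte 0xD6: 0xD6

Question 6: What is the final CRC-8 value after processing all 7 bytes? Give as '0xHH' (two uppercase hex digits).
Answer: 0xC7

Derivation:
After byte 1 (0xD6): reg=0x2C
After byte 2 (0x7D): reg=0xB0
After byte 3 (0x94): reg=0xFC
After byte 4 (0xEF): reg=0x79
After byte 5 (0x61): reg=0x48
After byte 6 (0xE5): reg=0x4A
After byte 7 (0x0A): reg=0xC7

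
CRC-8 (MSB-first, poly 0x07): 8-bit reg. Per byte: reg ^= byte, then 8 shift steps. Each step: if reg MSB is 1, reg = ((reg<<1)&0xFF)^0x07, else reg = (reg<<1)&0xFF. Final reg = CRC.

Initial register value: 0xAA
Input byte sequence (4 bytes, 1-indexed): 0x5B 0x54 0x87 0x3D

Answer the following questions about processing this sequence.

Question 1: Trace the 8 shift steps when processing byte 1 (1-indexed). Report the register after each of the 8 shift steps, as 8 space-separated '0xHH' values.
Register before byte 1: 0xAA
After XOR with byte 0x5B: 0xF1

Answer: 0xE5 0xCD 0x9D 0x3D 0x7A 0xF4 0xEF 0xD9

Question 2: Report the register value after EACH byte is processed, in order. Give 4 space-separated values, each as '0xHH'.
0xD9 0xAA 0xC3 0xF4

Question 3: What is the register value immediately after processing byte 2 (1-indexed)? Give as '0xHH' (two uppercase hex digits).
Answer: 0xAA

Derivation:
After byte 1 (0x5B): reg=0xD9
After byte 2 (0x54): reg=0xAA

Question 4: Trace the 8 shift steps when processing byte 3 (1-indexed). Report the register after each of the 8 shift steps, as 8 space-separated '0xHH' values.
After byte 1 (0x5B): reg=0xD9
After byte 2 (0x54): reg=0xAA
Register before byte 3: 0xAA
After XOR with byte 0x87: 0x2D

Answer: 0x5A 0xB4 0x6F 0xDE 0xBB 0x71 0xE2 0xC3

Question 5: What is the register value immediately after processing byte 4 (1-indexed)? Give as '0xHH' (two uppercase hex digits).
Answer: 0xF4

Derivation:
After byte 1 (0x5B): reg=0xD9
After byte 2 (0x54): reg=0xAA
After byte 3 (0x87): reg=0xC3
After byte 4 (0x3D): reg=0xF4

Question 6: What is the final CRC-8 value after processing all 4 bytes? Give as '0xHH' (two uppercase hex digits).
After byte 1 (0x5B): reg=0xD9
After byte 2 (0x54): reg=0xAA
After byte 3 (0x87): reg=0xC3
After byte 4 (0x3D): reg=0xF4

Answer: 0xF4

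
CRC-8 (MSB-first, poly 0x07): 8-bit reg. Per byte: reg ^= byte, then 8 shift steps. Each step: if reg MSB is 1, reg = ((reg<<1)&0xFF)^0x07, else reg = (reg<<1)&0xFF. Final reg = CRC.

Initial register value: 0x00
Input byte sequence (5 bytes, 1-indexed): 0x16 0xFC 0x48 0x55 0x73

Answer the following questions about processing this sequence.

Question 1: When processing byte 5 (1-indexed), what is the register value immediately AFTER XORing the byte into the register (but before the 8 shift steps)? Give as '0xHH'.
Register before byte 5: 0xDA
Byte 5: 0x73
0xDA XOR 0x73 = 0xA9

Answer: 0xA9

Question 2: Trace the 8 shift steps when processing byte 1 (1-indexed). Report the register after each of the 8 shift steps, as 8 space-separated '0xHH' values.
Register before byte 1: 0x00
After XOR with byte 0x16: 0x16

Answer: 0x2C 0x58 0xB0 0x67 0xCE 0x9B 0x31 0x62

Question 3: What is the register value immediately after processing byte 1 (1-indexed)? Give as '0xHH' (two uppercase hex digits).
After byte 1 (0x16): reg=0x62

Answer: 0x62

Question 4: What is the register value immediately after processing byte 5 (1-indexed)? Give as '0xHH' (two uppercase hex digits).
Answer: 0x56

Derivation:
After byte 1 (0x16): reg=0x62
After byte 2 (0xFC): reg=0xD3
After byte 3 (0x48): reg=0xC8
After byte 4 (0x55): reg=0xDA
After byte 5 (0x73): reg=0x56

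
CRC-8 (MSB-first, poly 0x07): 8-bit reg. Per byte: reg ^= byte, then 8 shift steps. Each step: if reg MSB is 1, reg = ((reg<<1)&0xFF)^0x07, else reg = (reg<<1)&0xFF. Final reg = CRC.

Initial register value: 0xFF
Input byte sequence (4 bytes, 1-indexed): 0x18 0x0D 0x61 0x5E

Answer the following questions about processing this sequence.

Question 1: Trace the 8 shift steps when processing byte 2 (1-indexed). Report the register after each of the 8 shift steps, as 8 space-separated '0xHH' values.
Answer: 0x6B 0xD6 0xAB 0x51 0xA2 0x43 0x86 0x0B

Derivation:
After byte 1 (0x18): reg=0xBB
Register before byte 2: 0xBB
After XOR with byte 0x0D: 0xB6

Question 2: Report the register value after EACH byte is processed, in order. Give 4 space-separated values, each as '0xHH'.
0xBB 0x0B 0x11 0xEA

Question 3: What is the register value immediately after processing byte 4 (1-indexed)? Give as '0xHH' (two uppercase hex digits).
After byte 1 (0x18): reg=0xBB
After byte 2 (0x0D): reg=0x0B
After byte 3 (0x61): reg=0x11
After byte 4 (0x5E): reg=0xEA

Answer: 0xEA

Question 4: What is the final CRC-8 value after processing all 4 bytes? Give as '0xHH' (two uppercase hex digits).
After byte 1 (0x18): reg=0xBB
After byte 2 (0x0D): reg=0x0B
After byte 3 (0x61): reg=0x11
After byte 4 (0x5E): reg=0xEA

Answer: 0xEA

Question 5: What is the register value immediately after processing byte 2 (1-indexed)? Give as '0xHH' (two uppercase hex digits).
Answer: 0x0B

Derivation:
After byte 1 (0x18): reg=0xBB
After byte 2 (0x0D): reg=0x0B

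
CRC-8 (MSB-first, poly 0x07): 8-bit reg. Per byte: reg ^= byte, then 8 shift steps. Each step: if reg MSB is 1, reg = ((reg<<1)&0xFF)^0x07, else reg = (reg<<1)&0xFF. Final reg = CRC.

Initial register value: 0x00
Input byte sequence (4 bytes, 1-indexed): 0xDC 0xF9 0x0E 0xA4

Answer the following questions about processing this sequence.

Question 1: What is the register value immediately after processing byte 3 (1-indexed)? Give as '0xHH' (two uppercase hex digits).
Answer: 0x56

Derivation:
After byte 1 (0xDC): reg=0x1A
After byte 2 (0xF9): reg=0xA7
After byte 3 (0x0E): reg=0x56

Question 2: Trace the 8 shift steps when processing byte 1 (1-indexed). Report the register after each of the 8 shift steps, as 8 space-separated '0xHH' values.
Answer: 0xBF 0x79 0xF2 0xE3 0xC1 0x85 0x0D 0x1A

Derivation:
Register before byte 1: 0x00
After XOR with byte 0xDC: 0xDC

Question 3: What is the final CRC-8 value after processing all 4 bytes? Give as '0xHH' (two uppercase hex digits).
After byte 1 (0xDC): reg=0x1A
After byte 2 (0xF9): reg=0xA7
After byte 3 (0x0E): reg=0x56
After byte 4 (0xA4): reg=0xD0

Answer: 0xD0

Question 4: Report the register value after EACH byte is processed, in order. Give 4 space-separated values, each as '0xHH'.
0x1A 0xA7 0x56 0xD0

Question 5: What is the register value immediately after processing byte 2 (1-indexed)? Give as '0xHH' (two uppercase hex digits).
After byte 1 (0xDC): reg=0x1A
After byte 2 (0xF9): reg=0xA7

Answer: 0xA7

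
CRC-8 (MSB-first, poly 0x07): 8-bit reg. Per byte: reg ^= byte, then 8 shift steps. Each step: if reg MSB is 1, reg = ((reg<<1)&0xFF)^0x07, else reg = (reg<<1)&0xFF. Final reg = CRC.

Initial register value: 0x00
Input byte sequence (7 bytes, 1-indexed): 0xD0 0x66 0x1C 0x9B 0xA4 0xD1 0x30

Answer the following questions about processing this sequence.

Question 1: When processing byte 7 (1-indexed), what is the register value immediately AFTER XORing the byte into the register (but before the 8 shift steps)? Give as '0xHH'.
Answer: 0x6C

Derivation:
Register before byte 7: 0x5C
Byte 7: 0x30
0x5C XOR 0x30 = 0x6C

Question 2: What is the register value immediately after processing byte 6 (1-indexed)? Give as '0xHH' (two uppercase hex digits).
After byte 1 (0xD0): reg=0x3E
After byte 2 (0x66): reg=0x8F
After byte 3 (0x1C): reg=0xF0
After byte 4 (0x9B): reg=0x16
After byte 5 (0xA4): reg=0x17
After byte 6 (0xD1): reg=0x5C

Answer: 0x5C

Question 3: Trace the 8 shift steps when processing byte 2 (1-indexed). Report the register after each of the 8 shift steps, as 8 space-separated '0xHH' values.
After byte 1 (0xD0): reg=0x3E
Register before byte 2: 0x3E
After XOR with byte 0x66: 0x58

Answer: 0xB0 0x67 0xCE 0x9B 0x31 0x62 0xC4 0x8F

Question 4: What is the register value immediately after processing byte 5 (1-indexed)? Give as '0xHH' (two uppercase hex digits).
After byte 1 (0xD0): reg=0x3E
After byte 2 (0x66): reg=0x8F
After byte 3 (0x1C): reg=0xF0
After byte 4 (0x9B): reg=0x16
After byte 5 (0xA4): reg=0x17

Answer: 0x17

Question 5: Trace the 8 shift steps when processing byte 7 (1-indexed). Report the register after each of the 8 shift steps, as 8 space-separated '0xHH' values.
Answer: 0xD8 0xB7 0x69 0xD2 0xA3 0x41 0x82 0x03

Derivation:
After byte 1 (0xD0): reg=0x3E
After byte 2 (0x66): reg=0x8F
After byte 3 (0x1C): reg=0xF0
After byte 4 (0x9B): reg=0x16
After byte 5 (0xA4): reg=0x17
After byte 6 (0xD1): reg=0x5C
Register before byte 7: 0x5C
After XOR with byte 0x30: 0x6C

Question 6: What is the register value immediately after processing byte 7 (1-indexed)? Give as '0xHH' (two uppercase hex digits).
After byte 1 (0xD0): reg=0x3E
After byte 2 (0x66): reg=0x8F
After byte 3 (0x1C): reg=0xF0
After byte 4 (0x9B): reg=0x16
After byte 5 (0xA4): reg=0x17
After byte 6 (0xD1): reg=0x5C
After byte 7 (0x30): reg=0x03

Answer: 0x03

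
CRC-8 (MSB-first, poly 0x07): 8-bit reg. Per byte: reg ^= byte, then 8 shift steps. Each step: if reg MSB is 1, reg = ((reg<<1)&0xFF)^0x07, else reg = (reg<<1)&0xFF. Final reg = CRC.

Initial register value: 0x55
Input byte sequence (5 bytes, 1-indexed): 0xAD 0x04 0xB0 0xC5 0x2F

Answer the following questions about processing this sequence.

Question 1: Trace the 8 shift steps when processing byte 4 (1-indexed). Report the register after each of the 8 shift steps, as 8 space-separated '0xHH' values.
Answer: 0x6D 0xDA 0xB3 0x61 0xC2 0x83 0x01 0x02

Derivation:
After byte 1 (0xAD): reg=0xE6
After byte 2 (0x04): reg=0xA0
After byte 3 (0xB0): reg=0x70
Register before byte 4: 0x70
After XOR with byte 0xC5: 0xB5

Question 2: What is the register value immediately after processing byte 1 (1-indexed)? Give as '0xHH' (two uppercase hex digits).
After byte 1 (0xAD): reg=0xE6

Answer: 0xE6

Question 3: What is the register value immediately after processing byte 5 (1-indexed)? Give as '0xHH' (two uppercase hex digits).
After byte 1 (0xAD): reg=0xE6
After byte 2 (0x04): reg=0xA0
After byte 3 (0xB0): reg=0x70
After byte 4 (0xC5): reg=0x02
After byte 5 (0x2F): reg=0xC3

Answer: 0xC3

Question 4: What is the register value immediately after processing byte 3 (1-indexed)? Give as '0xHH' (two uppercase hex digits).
After byte 1 (0xAD): reg=0xE6
After byte 2 (0x04): reg=0xA0
After byte 3 (0xB0): reg=0x70

Answer: 0x70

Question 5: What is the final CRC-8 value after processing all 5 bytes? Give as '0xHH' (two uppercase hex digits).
Answer: 0xC3

Derivation:
After byte 1 (0xAD): reg=0xE6
After byte 2 (0x04): reg=0xA0
After byte 3 (0xB0): reg=0x70
After byte 4 (0xC5): reg=0x02
After byte 5 (0x2F): reg=0xC3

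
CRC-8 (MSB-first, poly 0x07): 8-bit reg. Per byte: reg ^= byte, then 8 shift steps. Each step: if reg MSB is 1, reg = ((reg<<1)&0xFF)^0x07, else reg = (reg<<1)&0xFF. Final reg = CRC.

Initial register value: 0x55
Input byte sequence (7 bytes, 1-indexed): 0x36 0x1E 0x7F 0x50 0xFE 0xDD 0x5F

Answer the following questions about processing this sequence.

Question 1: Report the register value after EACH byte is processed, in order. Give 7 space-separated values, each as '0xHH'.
0x2E 0x90 0x83 0x37 0x71 0x4D 0x7E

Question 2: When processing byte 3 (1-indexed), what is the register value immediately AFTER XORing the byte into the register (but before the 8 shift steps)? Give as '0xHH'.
Register before byte 3: 0x90
Byte 3: 0x7F
0x90 XOR 0x7F = 0xEF

Answer: 0xEF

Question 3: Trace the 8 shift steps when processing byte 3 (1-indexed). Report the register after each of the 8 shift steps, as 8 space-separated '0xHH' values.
After byte 1 (0x36): reg=0x2E
After byte 2 (0x1E): reg=0x90
Register before byte 3: 0x90
After XOR with byte 0x7F: 0xEF

Answer: 0xD9 0xB5 0x6D 0xDA 0xB3 0x61 0xC2 0x83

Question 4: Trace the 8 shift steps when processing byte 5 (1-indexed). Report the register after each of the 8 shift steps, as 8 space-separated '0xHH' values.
After byte 1 (0x36): reg=0x2E
After byte 2 (0x1E): reg=0x90
After byte 3 (0x7F): reg=0x83
After byte 4 (0x50): reg=0x37
Register before byte 5: 0x37
After XOR with byte 0xFE: 0xC9

Answer: 0x95 0x2D 0x5A 0xB4 0x6F 0xDE 0xBB 0x71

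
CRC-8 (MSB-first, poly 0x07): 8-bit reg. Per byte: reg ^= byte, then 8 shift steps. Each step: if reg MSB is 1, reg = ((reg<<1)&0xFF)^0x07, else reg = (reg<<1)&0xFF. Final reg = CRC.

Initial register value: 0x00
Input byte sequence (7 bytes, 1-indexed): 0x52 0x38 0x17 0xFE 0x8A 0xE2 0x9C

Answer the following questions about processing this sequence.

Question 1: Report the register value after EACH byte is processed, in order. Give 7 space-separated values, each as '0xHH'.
0xB9 0x8E 0xC6 0xA8 0xEE 0x24 0x21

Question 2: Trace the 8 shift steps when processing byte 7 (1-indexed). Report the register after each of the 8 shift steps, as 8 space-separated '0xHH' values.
Answer: 0x77 0xEE 0xDB 0xB1 0x65 0xCA 0x93 0x21

Derivation:
After byte 1 (0x52): reg=0xB9
After byte 2 (0x38): reg=0x8E
After byte 3 (0x17): reg=0xC6
After byte 4 (0xFE): reg=0xA8
After byte 5 (0x8A): reg=0xEE
After byte 6 (0xE2): reg=0x24
Register before byte 7: 0x24
After XOR with byte 0x9C: 0xB8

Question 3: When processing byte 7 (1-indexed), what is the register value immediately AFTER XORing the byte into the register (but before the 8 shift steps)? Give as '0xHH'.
Register before byte 7: 0x24
Byte 7: 0x9C
0x24 XOR 0x9C = 0xB8

Answer: 0xB8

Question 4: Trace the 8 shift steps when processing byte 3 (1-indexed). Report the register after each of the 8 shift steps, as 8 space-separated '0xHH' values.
Answer: 0x35 0x6A 0xD4 0xAF 0x59 0xB2 0x63 0xC6

Derivation:
After byte 1 (0x52): reg=0xB9
After byte 2 (0x38): reg=0x8E
Register before byte 3: 0x8E
After XOR with byte 0x17: 0x99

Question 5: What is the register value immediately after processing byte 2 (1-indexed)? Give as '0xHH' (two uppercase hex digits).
After byte 1 (0x52): reg=0xB9
After byte 2 (0x38): reg=0x8E

Answer: 0x8E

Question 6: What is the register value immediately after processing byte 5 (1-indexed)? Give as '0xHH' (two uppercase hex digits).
Answer: 0xEE

Derivation:
After byte 1 (0x52): reg=0xB9
After byte 2 (0x38): reg=0x8E
After byte 3 (0x17): reg=0xC6
After byte 4 (0xFE): reg=0xA8
After byte 5 (0x8A): reg=0xEE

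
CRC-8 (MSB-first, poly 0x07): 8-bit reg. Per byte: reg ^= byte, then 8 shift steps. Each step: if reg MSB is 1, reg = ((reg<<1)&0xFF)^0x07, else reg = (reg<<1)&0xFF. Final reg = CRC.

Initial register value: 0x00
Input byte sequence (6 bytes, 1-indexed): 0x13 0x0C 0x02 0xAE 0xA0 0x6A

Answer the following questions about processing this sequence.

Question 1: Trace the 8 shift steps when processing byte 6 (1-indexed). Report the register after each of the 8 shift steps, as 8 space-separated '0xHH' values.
After byte 1 (0x13): reg=0x79
After byte 2 (0x0C): reg=0x4C
After byte 3 (0x02): reg=0xED
After byte 4 (0xAE): reg=0xCE
After byte 5 (0xA0): reg=0x0D
Register before byte 6: 0x0D
After XOR with byte 0x6A: 0x67

Answer: 0xCE 0x9B 0x31 0x62 0xC4 0x8F 0x19 0x32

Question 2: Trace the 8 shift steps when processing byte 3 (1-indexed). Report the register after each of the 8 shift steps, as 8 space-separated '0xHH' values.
Answer: 0x9C 0x3F 0x7E 0xFC 0xFF 0xF9 0xF5 0xED

Derivation:
After byte 1 (0x13): reg=0x79
After byte 2 (0x0C): reg=0x4C
Register before byte 3: 0x4C
After XOR with byte 0x02: 0x4E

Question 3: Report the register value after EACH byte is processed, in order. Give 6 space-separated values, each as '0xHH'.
0x79 0x4C 0xED 0xCE 0x0D 0x32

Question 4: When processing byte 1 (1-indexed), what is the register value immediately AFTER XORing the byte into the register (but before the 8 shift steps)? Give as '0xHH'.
Register before byte 1: 0x00
Byte 1: 0x13
0x00 XOR 0x13 = 0x13

Answer: 0x13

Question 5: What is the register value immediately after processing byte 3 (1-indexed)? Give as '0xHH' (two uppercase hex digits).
Answer: 0xED

Derivation:
After byte 1 (0x13): reg=0x79
After byte 2 (0x0C): reg=0x4C
After byte 3 (0x02): reg=0xED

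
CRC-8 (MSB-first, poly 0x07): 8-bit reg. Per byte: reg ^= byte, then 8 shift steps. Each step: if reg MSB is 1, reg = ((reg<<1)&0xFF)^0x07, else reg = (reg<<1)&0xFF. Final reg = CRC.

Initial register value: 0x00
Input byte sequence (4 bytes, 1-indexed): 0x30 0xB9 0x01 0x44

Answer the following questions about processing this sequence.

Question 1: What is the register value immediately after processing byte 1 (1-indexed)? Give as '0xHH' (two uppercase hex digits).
Answer: 0x90

Derivation:
After byte 1 (0x30): reg=0x90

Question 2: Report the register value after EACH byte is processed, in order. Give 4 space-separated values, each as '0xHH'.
0x90 0xDF 0x14 0xB7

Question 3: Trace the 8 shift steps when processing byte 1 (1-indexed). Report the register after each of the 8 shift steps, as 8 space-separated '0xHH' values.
Register before byte 1: 0x00
After XOR with byte 0x30: 0x30

Answer: 0x60 0xC0 0x87 0x09 0x12 0x24 0x48 0x90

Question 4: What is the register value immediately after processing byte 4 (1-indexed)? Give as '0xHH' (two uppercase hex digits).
After byte 1 (0x30): reg=0x90
After byte 2 (0xB9): reg=0xDF
After byte 3 (0x01): reg=0x14
After byte 4 (0x44): reg=0xB7

Answer: 0xB7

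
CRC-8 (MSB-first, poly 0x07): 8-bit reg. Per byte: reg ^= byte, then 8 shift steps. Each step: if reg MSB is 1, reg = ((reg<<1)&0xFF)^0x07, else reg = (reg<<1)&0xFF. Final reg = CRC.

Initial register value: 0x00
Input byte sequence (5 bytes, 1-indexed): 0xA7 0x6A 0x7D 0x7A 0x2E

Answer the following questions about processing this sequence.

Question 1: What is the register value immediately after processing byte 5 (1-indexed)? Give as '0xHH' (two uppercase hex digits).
Answer: 0x0F

Derivation:
After byte 1 (0xA7): reg=0x7C
After byte 2 (0x6A): reg=0x62
After byte 3 (0x7D): reg=0x5D
After byte 4 (0x7A): reg=0xF5
After byte 5 (0x2E): reg=0x0F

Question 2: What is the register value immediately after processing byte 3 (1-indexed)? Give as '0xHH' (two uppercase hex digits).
After byte 1 (0xA7): reg=0x7C
After byte 2 (0x6A): reg=0x62
After byte 3 (0x7D): reg=0x5D

Answer: 0x5D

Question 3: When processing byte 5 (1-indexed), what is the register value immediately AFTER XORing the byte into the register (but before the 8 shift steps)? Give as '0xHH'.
Register before byte 5: 0xF5
Byte 5: 0x2E
0xF5 XOR 0x2E = 0xDB

Answer: 0xDB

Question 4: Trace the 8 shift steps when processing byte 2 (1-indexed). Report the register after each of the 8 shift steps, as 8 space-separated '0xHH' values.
Answer: 0x2C 0x58 0xB0 0x67 0xCE 0x9B 0x31 0x62

Derivation:
After byte 1 (0xA7): reg=0x7C
Register before byte 2: 0x7C
After XOR with byte 0x6A: 0x16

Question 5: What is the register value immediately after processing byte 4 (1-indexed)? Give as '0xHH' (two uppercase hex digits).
Answer: 0xF5

Derivation:
After byte 1 (0xA7): reg=0x7C
After byte 2 (0x6A): reg=0x62
After byte 3 (0x7D): reg=0x5D
After byte 4 (0x7A): reg=0xF5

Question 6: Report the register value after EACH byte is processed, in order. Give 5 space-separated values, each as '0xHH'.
0x7C 0x62 0x5D 0xF5 0x0F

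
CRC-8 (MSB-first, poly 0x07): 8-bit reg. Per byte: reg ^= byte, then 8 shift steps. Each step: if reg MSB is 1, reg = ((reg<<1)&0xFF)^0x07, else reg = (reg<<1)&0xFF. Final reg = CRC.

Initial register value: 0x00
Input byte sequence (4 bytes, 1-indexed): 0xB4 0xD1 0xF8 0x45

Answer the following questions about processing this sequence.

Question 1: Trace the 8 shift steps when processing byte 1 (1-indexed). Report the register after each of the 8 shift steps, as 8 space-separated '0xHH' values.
Register before byte 1: 0x00
After XOR with byte 0xB4: 0xB4

Answer: 0x6F 0xDE 0xBB 0x71 0xE2 0xC3 0x81 0x05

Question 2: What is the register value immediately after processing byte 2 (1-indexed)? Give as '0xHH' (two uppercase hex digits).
Answer: 0x22

Derivation:
After byte 1 (0xB4): reg=0x05
After byte 2 (0xD1): reg=0x22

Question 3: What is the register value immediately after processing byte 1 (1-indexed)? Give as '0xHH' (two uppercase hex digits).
Answer: 0x05

Derivation:
After byte 1 (0xB4): reg=0x05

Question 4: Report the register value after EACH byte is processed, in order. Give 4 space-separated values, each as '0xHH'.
0x05 0x22 0x08 0xE4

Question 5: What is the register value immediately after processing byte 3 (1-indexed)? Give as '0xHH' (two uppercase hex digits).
Answer: 0x08

Derivation:
After byte 1 (0xB4): reg=0x05
After byte 2 (0xD1): reg=0x22
After byte 3 (0xF8): reg=0x08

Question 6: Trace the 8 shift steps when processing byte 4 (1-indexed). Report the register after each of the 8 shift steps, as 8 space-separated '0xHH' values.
Answer: 0x9A 0x33 0x66 0xCC 0x9F 0x39 0x72 0xE4

Derivation:
After byte 1 (0xB4): reg=0x05
After byte 2 (0xD1): reg=0x22
After byte 3 (0xF8): reg=0x08
Register before byte 4: 0x08
After XOR with byte 0x45: 0x4D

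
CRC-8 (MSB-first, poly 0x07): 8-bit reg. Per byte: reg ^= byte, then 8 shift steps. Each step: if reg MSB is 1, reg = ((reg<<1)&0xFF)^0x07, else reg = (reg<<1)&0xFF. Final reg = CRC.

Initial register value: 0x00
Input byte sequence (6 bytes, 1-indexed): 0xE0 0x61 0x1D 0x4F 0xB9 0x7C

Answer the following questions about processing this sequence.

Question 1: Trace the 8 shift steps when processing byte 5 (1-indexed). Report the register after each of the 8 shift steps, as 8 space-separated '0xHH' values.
After byte 1 (0xE0): reg=0xAE
After byte 2 (0x61): reg=0x63
After byte 3 (0x1D): reg=0x7D
After byte 4 (0x4F): reg=0x9E
Register before byte 5: 0x9E
After XOR with byte 0xB9: 0x27

Answer: 0x4E 0x9C 0x3F 0x7E 0xFC 0xFF 0xF9 0xF5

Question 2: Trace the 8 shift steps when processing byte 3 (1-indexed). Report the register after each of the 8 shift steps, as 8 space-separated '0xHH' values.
Answer: 0xFC 0xFF 0xF9 0xF5 0xED 0xDD 0xBD 0x7D

Derivation:
After byte 1 (0xE0): reg=0xAE
After byte 2 (0x61): reg=0x63
Register before byte 3: 0x63
After XOR with byte 0x1D: 0x7E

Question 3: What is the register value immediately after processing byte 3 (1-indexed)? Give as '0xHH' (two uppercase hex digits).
After byte 1 (0xE0): reg=0xAE
After byte 2 (0x61): reg=0x63
After byte 3 (0x1D): reg=0x7D

Answer: 0x7D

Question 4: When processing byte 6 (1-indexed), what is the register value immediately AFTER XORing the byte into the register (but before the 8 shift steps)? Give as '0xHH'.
Answer: 0x89

Derivation:
Register before byte 6: 0xF5
Byte 6: 0x7C
0xF5 XOR 0x7C = 0x89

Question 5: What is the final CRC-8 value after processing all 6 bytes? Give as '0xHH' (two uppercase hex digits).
After byte 1 (0xE0): reg=0xAE
After byte 2 (0x61): reg=0x63
After byte 3 (0x1D): reg=0x7D
After byte 4 (0x4F): reg=0x9E
After byte 5 (0xB9): reg=0xF5
After byte 6 (0x7C): reg=0xB6

Answer: 0xB6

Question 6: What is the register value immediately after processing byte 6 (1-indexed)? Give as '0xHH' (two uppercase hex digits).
After byte 1 (0xE0): reg=0xAE
After byte 2 (0x61): reg=0x63
After byte 3 (0x1D): reg=0x7D
After byte 4 (0x4F): reg=0x9E
After byte 5 (0xB9): reg=0xF5
After byte 6 (0x7C): reg=0xB6

Answer: 0xB6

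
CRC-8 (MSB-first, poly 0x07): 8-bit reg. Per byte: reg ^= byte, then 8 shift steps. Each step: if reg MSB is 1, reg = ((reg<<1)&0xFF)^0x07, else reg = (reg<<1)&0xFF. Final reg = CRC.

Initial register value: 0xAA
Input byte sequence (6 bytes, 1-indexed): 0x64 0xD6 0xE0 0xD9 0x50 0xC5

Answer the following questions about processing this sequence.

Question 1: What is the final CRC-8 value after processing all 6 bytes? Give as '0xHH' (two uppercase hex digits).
After byte 1 (0x64): reg=0x64
After byte 2 (0xD6): reg=0x17
After byte 3 (0xE0): reg=0xCB
After byte 4 (0xD9): reg=0x7E
After byte 5 (0x50): reg=0xCA
After byte 6 (0xC5): reg=0x2D

Answer: 0x2D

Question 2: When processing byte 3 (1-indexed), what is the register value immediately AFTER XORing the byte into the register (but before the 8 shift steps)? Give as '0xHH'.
Answer: 0xF7

Derivation:
Register before byte 3: 0x17
Byte 3: 0xE0
0x17 XOR 0xE0 = 0xF7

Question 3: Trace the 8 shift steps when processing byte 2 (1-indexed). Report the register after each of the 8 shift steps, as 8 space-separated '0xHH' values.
Answer: 0x63 0xC6 0x8B 0x11 0x22 0x44 0x88 0x17

Derivation:
After byte 1 (0x64): reg=0x64
Register before byte 2: 0x64
After XOR with byte 0xD6: 0xB2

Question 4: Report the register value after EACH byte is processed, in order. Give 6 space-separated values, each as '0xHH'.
0x64 0x17 0xCB 0x7E 0xCA 0x2D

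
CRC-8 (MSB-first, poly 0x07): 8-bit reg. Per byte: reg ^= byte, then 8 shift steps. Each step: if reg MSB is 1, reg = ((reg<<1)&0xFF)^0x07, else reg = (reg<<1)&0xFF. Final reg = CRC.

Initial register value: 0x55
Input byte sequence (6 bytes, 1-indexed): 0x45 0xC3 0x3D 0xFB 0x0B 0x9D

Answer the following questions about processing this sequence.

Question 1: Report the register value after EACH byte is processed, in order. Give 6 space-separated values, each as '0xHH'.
0x70 0x10 0xC3 0xA8 0x60 0xFD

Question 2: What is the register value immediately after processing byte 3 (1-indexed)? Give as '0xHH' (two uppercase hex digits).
Answer: 0xC3

Derivation:
After byte 1 (0x45): reg=0x70
After byte 2 (0xC3): reg=0x10
After byte 3 (0x3D): reg=0xC3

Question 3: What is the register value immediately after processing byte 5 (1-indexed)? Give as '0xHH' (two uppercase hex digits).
After byte 1 (0x45): reg=0x70
After byte 2 (0xC3): reg=0x10
After byte 3 (0x3D): reg=0xC3
After byte 4 (0xFB): reg=0xA8
After byte 5 (0x0B): reg=0x60

Answer: 0x60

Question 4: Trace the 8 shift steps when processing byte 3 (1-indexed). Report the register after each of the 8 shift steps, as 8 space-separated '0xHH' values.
Answer: 0x5A 0xB4 0x6F 0xDE 0xBB 0x71 0xE2 0xC3

Derivation:
After byte 1 (0x45): reg=0x70
After byte 2 (0xC3): reg=0x10
Register before byte 3: 0x10
After XOR with byte 0x3D: 0x2D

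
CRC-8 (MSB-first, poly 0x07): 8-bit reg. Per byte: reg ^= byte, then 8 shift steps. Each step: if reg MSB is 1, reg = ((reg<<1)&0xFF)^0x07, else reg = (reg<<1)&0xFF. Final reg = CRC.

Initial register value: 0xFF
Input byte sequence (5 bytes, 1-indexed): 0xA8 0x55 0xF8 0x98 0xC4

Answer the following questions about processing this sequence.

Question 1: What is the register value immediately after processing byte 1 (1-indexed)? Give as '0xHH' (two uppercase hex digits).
After byte 1 (0xA8): reg=0xA2

Answer: 0xA2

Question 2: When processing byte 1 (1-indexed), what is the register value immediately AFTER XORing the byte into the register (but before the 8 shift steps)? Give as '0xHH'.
Register before byte 1: 0xFF
Byte 1: 0xA8
0xFF XOR 0xA8 = 0x57

Answer: 0x57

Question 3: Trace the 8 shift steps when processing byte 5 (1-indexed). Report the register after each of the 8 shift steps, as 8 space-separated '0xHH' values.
Answer: 0x81 0x05 0x0A 0x14 0x28 0x50 0xA0 0x47

Derivation:
After byte 1 (0xA8): reg=0xA2
After byte 2 (0x55): reg=0xCB
After byte 3 (0xF8): reg=0x99
After byte 4 (0x98): reg=0x07
Register before byte 5: 0x07
After XOR with byte 0xC4: 0xC3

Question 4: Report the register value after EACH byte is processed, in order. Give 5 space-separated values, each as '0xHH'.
0xA2 0xCB 0x99 0x07 0x47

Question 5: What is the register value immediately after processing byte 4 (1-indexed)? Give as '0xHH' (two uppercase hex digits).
After byte 1 (0xA8): reg=0xA2
After byte 2 (0x55): reg=0xCB
After byte 3 (0xF8): reg=0x99
After byte 4 (0x98): reg=0x07

Answer: 0x07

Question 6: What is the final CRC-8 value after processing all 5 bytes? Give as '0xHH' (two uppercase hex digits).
After byte 1 (0xA8): reg=0xA2
After byte 2 (0x55): reg=0xCB
After byte 3 (0xF8): reg=0x99
After byte 4 (0x98): reg=0x07
After byte 5 (0xC4): reg=0x47

Answer: 0x47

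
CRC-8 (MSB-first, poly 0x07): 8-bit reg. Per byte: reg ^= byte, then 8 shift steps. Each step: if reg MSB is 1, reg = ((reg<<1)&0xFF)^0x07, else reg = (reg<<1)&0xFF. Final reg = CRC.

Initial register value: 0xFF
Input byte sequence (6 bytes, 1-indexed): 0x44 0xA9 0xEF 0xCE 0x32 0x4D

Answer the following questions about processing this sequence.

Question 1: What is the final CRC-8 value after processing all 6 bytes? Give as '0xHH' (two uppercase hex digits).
After byte 1 (0x44): reg=0x28
After byte 2 (0xA9): reg=0x8E
After byte 3 (0xEF): reg=0x20
After byte 4 (0xCE): reg=0x84
After byte 5 (0x32): reg=0x0B
After byte 6 (0x4D): reg=0xD5

Answer: 0xD5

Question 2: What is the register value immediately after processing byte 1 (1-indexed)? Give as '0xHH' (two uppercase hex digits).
After byte 1 (0x44): reg=0x28

Answer: 0x28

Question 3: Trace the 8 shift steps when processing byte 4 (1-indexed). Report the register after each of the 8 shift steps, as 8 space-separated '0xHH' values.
Answer: 0xDB 0xB1 0x65 0xCA 0x93 0x21 0x42 0x84

Derivation:
After byte 1 (0x44): reg=0x28
After byte 2 (0xA9): reg=0x8E
After byte 3 (0xEF): reg=0x20
Register before byte 4: 0x20
After XOR with byte 0xCE: 0xEE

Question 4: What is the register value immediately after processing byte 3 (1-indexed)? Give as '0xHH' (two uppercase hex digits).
After byte 1 (0x44): reg=0x28
After byte 2 (0xA9): reg=0x8E
After byte 3 (0xEF): reg=0x20

Answer: 0x20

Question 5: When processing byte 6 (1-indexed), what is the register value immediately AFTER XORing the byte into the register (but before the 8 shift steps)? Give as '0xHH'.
Register before byte 6: 0x0B
Byte 6: 0x4D
0x0B XOR 0x4D = 0x46

Answer: 0x46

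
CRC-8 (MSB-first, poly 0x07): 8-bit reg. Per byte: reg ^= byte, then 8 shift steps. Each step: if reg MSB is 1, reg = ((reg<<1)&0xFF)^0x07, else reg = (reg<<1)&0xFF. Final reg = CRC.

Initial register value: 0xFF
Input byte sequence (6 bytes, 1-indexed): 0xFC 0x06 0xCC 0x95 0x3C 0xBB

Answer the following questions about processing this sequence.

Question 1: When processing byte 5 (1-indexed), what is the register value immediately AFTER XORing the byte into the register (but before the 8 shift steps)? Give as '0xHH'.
Answer: 0x88

Derivation:
Register before byte 5: 0xB4
Byte 5: 0x3C
0xB4 XOR 0x3C = 0x88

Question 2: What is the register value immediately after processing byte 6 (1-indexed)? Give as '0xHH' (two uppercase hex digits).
After byte 1 (0xFC): reg=0x09
After byte 2 (0x06): reg=0x2D
After byte 3 (0xCC): reg=0xA9
After byte 4 (0x95): reg=0xB4
After byte 5 (0x3C): reg=0xB1
After byte 6 (0xBB): reg=0x36

Answer: 0x36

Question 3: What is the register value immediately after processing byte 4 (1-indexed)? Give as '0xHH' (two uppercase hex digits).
Answer: 0xB4

Derivation:
After byte 1 (0xFC): reg=0x09
After byte 2 (0x06): reg=0x2D
After byte 3 (0xCC): reg=0xA9
After byte 4 (0x95): reg=0xB4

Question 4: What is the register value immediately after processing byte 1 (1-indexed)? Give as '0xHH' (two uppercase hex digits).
Answer: 0x09

Derivation:
After byte 1 (0xFC): reg=0x09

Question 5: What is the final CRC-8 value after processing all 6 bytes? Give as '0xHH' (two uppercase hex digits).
After byte 1 (0xFC): reg=0x09
After byte 2 (0x06): reg=0x2D
After byte 3 (0xCC): reg=0xA9
After byte 4 (0x95): reg=0xB4
After byte 5 (0x3C): reg=0xB1
After byte 6 (0xBB): reg=0x36

Answer: 0x36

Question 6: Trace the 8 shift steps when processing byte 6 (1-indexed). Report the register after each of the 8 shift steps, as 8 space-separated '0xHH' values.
Answer: 0x14 0x28 0x50 0xA0 0x47 0x8E 0x1B 0x36

Derivation:
After byte 1 (0xFC): reg=0x09
After byte 2 (0x06): reg=0x2D
After byte 3 (0xCC): reg=0xA9
After byte 4 (0x95): reg=0xB4
After byte 5 (0x3C): reg=0xB1
Register before byte 6: 0xB1
After XOR with byte 0xBB: 0x0A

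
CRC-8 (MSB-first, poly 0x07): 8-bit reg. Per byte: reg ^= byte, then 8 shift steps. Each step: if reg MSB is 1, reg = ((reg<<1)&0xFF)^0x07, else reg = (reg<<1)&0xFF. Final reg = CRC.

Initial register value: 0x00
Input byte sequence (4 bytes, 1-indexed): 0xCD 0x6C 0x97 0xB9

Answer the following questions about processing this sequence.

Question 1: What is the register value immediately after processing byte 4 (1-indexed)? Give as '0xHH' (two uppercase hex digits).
Answer: 0xC7

Derivation:
After byte 1 (0xCD): reg=0x6D
After byte 2 (0x6C): reg=0x07
After byte 3 (0x97): reg=0xF9
After byte 4 (0xB9): reg=0xC7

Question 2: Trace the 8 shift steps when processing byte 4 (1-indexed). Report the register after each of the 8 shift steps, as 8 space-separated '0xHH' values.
Answer: 0x80 0x07 0x0E 0x1C 0x38 0x70 0xE0 0xC7

Derivation:
After byte 1 (0xCD): reg=0x6D
After byte 2 (0x6C): reg=0x07
After byte 3 (0x97): reg=0xF9
Register before byte 4: 0xF9
After XOR with byte 0xB9: 0x40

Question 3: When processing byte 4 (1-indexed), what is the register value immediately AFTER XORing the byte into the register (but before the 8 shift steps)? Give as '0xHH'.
Answer: 0x40

Derivation:
Register before byte 4: 0xF9
Byte 4: 0xB9
0xF9 XOR 0xB9 = 0x40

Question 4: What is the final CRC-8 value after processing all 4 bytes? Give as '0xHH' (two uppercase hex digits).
After byte 1 (0xCD): reg=0x6D
After byte 2 (0x6C): reg=0x07
After byte 3 (0x97): reg=0xF9
After byte 4 (0xB9): reg=0xC7

Answer: 0xC7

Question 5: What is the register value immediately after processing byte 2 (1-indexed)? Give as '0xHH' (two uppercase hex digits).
Answer: 0x07

Derivation:
After byte 1 (0xCD): reg=0x6D
After byte 2 (0x6C): reg=0x07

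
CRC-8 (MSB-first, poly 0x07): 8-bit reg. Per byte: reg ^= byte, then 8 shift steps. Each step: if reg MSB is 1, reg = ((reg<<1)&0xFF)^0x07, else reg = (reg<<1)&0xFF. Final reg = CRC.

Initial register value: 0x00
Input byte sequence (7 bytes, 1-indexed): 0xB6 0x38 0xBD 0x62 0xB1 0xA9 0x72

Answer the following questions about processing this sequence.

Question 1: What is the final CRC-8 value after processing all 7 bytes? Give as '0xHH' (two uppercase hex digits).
Answer: 0xEF

Derivation:
After byte 1 (0xB6): reg=0x0B
After byte 2 (0x38): reg=0x99
After byte 3 (0xBD): reg=0xFC
After byte 4 (0x62): reg=0xD3
After byte 5 (0xB1): reg=0x29
After byte 6 (0xA9): reg=0x89
After byte 7 (0x72): reg=0xEF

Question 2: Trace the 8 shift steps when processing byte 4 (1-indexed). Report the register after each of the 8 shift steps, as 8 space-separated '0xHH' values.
After byte 1 (0xB6): reg=0x0B
After byte 2 (0x38): reg=0x99
After byte 3 (0xBD): reg=0xFC
Register before byte 4: 0xFC
After XOR with byte 0x62: 0x9E

Answer: 0x3B 0x76 0xEC 0xDF 0xB9 0x75 0xEA 0xD3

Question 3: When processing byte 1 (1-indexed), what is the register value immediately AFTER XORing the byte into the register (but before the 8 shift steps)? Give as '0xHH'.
Register before byte 1: 0x00
Byte 1: 0xB6
0x00 XOR 0xB6 = 0xB6

Answer: 0xB6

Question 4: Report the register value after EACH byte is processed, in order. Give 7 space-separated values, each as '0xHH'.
0x0B 0x99 0xFC 0xD3 0x29 0x89 0xEF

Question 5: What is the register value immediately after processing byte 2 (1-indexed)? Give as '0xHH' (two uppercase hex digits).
After byte 1 (0xB6): reg=0x0B
After byte 2 (0x38): reg=0x99

Answer: 0x99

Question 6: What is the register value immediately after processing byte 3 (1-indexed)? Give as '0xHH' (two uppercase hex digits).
Answer: 0xFC

Derivation:
After byte 1 (0xB6): reg=0x0B
After byte 2 (0x38): reg=0x99
After byte 3 (0xBD): reg=0xFC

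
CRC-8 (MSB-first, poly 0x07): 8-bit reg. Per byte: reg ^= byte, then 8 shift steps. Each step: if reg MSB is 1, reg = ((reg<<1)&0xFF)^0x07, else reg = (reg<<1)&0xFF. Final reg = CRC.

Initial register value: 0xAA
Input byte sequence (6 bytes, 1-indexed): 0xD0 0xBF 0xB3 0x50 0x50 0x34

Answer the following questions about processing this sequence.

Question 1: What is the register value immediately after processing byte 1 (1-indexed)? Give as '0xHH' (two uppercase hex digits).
Answer: 0x61

Derivation:
After byte 1 (0xD0): reg=0x61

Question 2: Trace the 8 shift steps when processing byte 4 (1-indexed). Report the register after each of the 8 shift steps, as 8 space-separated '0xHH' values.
Answer: 0x58 0xB0 0x67 0xCE 0x9B 0x31 0x62 0xC4

Derivation:
After byte 1 (0xD0): reg=0x61
After byte 2 (0xBF): reg=0x14
After byte 3 (0xB3): reg=0x7C
Register before byte 4: 0x7C
After XOR with byte 0x50: 0x2C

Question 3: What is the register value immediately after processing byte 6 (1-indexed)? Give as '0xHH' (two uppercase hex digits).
After byte 1 (0xD0): reg=0x61
After byte 2 (0xBF): reg=0x14
After byte 3 (0xB3): reg=0x7C
After byte 4 (0x50): reg=0xC4
After byte 5 (0x50): reg=0xE5
After byte 6 (0x34): reg=0x39

Answer: 0x39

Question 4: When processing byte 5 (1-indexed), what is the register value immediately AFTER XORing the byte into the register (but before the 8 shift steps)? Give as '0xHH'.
Answer: 0x94

Derivation:
Register before byte 5: 0xC4
Byte 5: 0x50
0xC4 XOR 0x50 = 0x94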